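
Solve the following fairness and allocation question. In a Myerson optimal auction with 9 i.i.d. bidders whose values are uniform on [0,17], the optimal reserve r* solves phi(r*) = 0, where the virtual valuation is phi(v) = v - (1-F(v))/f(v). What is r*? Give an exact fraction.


Step 1: For U[0,17], F(v) = v/17 and f(v) = 1/17
Step 2: phi(v) = v - (1 - v/17)/(1/17) = v - (17 - v) = 2v - 17
Step 3: Set phi(r*) = 0: 2r* - 17 = 0
Step 4: r* = 17/2 (the number of bidders n = 9 does not enter)

17/2


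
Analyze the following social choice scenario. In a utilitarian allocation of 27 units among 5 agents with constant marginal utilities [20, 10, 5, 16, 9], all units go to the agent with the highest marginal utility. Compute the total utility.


Step 1: The marginal utilities are [20, 10, 5, 16, 9]
Step 2: The highest marginal utility is 20
Step 3: All 27 units go to that agent
Step 4: Total utility = 20 * 27 = 540

540


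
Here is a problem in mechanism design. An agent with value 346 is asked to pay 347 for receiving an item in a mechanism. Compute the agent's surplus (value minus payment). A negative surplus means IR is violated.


Step 1: Surplus = value - payment = 346 - 347 = -1
Step 2: IR is violated (surplus < 0)

-1


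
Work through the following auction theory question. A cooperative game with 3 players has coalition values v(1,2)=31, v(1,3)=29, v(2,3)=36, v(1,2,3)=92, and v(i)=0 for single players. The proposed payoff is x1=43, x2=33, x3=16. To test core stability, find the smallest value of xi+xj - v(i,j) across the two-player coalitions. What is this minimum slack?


Step 1: Slack for coalition (1,2): x1+x2 - v12 = 76 - 31 = 45
Step 2: Slack for coalition (1,3): x1+x3 - v13 = 59 - 29 = 30
Step 3: Slack for coalition (2,3): x2+x3 - v23 = 49 - 36 = 13
Step 4: Minimum slack = min(45, 30, 13) = 13, attained by (2,3); no pair can gain by deviating, so the allocation is in the core

13


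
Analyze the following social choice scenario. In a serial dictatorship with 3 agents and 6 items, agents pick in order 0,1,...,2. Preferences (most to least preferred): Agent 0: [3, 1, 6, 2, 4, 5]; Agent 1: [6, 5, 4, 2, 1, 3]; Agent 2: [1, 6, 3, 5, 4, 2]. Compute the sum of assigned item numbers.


Step 1: Agent 0 picks item 3
Step 2: Agent 1 picks item 6
Step 3: Agent 2 picks item 1
Step 4: Sum = 3 + 6 + 1 = 10

10


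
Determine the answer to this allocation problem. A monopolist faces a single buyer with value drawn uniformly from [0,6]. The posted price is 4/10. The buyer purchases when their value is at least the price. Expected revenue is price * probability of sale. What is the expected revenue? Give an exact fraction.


Step 1: Posted price r = 2/5, value support [0,6]
Step 2: P(v >= r) = (6 - 2/5)/6 = 14/15
Step 3: Expected revenue = r * P(v >= r) = 2/5 * 14/15
Step 4: Revenue = 28/75

28/75


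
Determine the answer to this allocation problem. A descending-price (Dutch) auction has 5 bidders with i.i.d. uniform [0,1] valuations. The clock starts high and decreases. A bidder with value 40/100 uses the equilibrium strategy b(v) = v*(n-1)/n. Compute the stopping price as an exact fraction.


Step 1: Dutch auctions are strategically equivalent to first-price auctions
Step 2: The equilibrium bid is b(v) = v*(n-1)/n
Step 3: b = 2/5 * 4/5
Step 4: b = 8/25

8/25


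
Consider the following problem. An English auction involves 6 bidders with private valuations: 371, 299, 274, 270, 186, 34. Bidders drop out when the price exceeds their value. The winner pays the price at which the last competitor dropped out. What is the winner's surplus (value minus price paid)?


Step 1: Identify the highest value: 371
Step 2: Identify the second-highest value: 299
Step 3: The final price = second-highest value = 299
Step 4: Surplus = 371 - 299 = 72

72


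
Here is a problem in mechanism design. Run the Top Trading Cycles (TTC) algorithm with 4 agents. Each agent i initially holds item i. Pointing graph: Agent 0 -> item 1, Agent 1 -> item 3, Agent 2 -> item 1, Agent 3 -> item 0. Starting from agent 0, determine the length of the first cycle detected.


Step 1: Trace the pointer graph from agent 0: 0 -> 1 -> 3 -> 0
Step 2: A cycle is detected when we revisit agent 0
Step 3: The cycle is: 0 -> 1 -> 3 -> 0
Step 4: Cycle length = 3

3


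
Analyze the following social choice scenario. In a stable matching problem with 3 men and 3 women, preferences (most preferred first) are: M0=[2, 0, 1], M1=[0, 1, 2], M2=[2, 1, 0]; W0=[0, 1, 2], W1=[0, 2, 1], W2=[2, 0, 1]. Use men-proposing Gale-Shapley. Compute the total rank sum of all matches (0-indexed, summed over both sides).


Step 1: Run Gale-Shapley (men propose, women hold best offer):
  M0 proposes to W2; she accepts
  M1 proposes to W0; she accepts
  M2 proposes to W2; she switches from M0
  M0 proposes to W0; she switches from M1
  M1 proposes to W1; she accepts
Step 2: Final matching: W0-M0, W1-M1, W2-M2
Step 3: 0-indexed ranks (man's rank of his match, then woman's): 1 + 0 + 1 + 2 + 0 + 0
Step 4: Total rank sum = 4

4


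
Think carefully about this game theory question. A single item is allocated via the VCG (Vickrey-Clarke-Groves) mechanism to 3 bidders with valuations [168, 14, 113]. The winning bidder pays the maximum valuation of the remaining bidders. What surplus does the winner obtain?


Step 1: The winner is the agent with the highest value: agent 0 with value 168
Step 2: Values of other agents: [14, 113]
Step 3: VCG payment = max of others' values = 113
Step 4: Surplus = 168 - 113 = 55

55


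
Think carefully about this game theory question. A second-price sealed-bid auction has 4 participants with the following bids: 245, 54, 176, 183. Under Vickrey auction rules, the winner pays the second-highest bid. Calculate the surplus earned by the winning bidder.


Step 1: Sort bids in descending order: 245, 183, 176, 54
Step 2: The winning bid is the highest: 245
Step 3: The payment equals the second-highest bid: 183
Step 4: Surplus = winner's bid - payment = 245 - 183 = 62

62


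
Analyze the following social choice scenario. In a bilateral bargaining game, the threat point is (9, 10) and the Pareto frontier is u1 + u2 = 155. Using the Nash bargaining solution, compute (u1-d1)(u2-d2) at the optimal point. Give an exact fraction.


Step 1: The Nash solution splits surplus symmetrically above the disagreement point
Step 2: u1 = (total + d1 - d2)/2 = (155 + 9 - 10)/2 = 77
Step 3: u2 = (total - d1 + d2)/2 = (155 - 9 + 10)/2 = 78
Step 4: Nash product = (77 - 9) * (78 - 10)
Step 5: = 68 * 68 = 4624

4624


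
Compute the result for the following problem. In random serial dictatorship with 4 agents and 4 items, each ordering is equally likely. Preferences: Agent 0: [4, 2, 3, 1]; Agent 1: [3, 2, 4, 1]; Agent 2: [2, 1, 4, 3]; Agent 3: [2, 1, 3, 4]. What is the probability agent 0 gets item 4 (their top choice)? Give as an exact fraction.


Step 1: Agent 0 wants item 4
Step 2: There are 24 possible orderings of agents
Step 3: In 24 orderings, agent 0 gets item 4
Step 4: Probability = 24/24 = 1

1


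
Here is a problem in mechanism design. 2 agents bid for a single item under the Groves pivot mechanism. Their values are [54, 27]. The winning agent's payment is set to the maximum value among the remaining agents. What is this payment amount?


Step 1: The efficient winner is agent 0 with value 54
Step 2: Other agents' values: [27]
Step 3: Pivot payment = max(others) = 27
Step 4: The winner pays 27

27


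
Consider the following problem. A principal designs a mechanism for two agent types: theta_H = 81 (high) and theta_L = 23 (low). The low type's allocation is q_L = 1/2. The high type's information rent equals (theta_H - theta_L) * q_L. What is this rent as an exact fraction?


Step 1: theta_H - theta_L = 81 - 23 = 58
Step 2: Information rent = (theta_H - theta_L) * q_L
Step 3: = 58 * 1/2
Step 4: = 29

29


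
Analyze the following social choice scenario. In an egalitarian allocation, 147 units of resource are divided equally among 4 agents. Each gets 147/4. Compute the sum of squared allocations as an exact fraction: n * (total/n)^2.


Step 1: Each agent's share = 147/4
Step 2: Square of each share = (147/4)^2 = 21609/16
Step 3: Sum of squares = 4 * 21609/16 = 21609/4

21609/4


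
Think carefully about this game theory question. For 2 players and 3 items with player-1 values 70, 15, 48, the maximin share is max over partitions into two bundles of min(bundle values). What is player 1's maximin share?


Step 1: Item values = 70, 15, 48
Step 2: Enumerate all 2-bundle partitions and take the smaller bundle:
  Partition 1: {70} vs {15,48} -> bundles 70, 63; min = 63
  Partition 2: {15} vs {70,48} -> bundles 15, 118; min = 15
  Partition 3: {48} vs {70,15} -> bundles 48, 85; min = 48
Step 3: MMS = max(63, 15, 48) = 63

63


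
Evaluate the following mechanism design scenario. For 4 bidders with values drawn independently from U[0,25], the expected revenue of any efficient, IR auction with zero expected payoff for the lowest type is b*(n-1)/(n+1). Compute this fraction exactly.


Step 1: By Revenue Equivalence, expected revenue = b*(n-1)/(n+1)
Step 2: Substituting n = 4, b = 25
Step 3: Revenue = 25*(4-1)/(4+1) = 25*3/5
Step 4: Revenue = 75/5 = 15

15


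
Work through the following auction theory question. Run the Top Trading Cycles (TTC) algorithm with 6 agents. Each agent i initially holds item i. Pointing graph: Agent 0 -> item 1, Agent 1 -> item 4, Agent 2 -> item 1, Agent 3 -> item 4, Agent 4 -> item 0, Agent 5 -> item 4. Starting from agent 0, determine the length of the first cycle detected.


Step 1: Trace the pointer graph from agent 0: 0 -> 1 -> 4 -> 0
Step 2: A cycle is detected when we revisit agent 0
Step 3: The cycle is: 0 -> 1 -> 4 -> 0
Step 4: Cycle length = 3

3


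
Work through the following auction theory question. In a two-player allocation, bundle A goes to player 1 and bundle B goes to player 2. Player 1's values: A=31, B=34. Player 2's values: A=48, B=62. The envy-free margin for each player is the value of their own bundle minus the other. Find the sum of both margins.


Step 1: Player 1's margin = v1(A) - v1(B) = 31 - 34 = -3
Step 2: Player 2's margin = v2(B) - v2(A) = 62 - 48 = 14
Step 3: Total margin = -3 + 14 = 11

11


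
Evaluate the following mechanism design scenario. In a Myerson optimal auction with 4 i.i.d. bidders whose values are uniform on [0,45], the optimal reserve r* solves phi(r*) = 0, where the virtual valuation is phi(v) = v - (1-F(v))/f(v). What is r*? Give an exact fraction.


Step 1: For U[0,45], F(v) = v/45 and f(v) = 1/45
Step 2: phi(v) = v - (1 - v/45)/(1/45) = v - (45 - v) = 2v - 45
Step 3: Set phi(r*) = 0: 2r* - 45 = 0
Step 4: r* = 45/2 (the number of bidders n = 4 does not enter)

45/2


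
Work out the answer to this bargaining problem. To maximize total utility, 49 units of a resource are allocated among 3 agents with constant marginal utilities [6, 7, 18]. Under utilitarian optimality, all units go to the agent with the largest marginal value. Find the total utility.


Step 1: The marginal utilities are [6, 7, 18]
Step 2: The highest marginal utility is 18
Step 3: All 49 units go to that agent
Step 4: Total utility = 18 * 49 = 882

882


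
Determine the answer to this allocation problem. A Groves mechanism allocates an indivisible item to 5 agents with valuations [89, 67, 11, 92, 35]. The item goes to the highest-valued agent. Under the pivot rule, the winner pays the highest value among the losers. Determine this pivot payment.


Step 1: The efficient winner is agent 3 with value 92
Step 2: Other agents' values: [89, 67, 11, 35]
Step 3: Pivot payment = max(others) = 89
Step 4: The winner pays 89

89


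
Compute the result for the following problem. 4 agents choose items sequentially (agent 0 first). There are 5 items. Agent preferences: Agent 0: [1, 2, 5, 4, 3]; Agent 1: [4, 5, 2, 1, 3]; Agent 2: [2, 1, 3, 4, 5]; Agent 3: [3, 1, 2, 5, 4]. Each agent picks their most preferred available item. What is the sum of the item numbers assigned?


Step 1: Agent 0 picks item 1
Step 2: Agent 1 picks item 4
Step 3: Agent 2 picks item 2
Step 4: Agent 3 picks item 3
Step 5: Sum = 1 + 4 + 2 + 3 = 10

10


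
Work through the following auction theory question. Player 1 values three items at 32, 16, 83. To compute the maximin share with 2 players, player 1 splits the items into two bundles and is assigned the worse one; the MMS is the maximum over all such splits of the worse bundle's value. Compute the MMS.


Step 1: Item values = 32, 16, 83
Step 2: Enumerate all 2-bundle partitions and take the smaller bundle:
  Partition 1: {32} vs {16,83} -> bundles 32, 99; min = 32
  Partition 2: {16} vs {32,83} -> bundles 16, 115; min = 16
  Partition 3: {83} vs {32,16} -> bundles 83, 48; min = 48
Step 3: MMS = max(32, 16, 48) = 48

48


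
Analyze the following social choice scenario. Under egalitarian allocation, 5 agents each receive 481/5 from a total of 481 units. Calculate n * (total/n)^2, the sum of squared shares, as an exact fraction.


Step 1: Each agent's share = 481/5
Step 2: Square of each share = (481/5)^2 = 231361/25
Step 3: Sum of squares = 5 * 231361/25 = 231361/5

231361/5


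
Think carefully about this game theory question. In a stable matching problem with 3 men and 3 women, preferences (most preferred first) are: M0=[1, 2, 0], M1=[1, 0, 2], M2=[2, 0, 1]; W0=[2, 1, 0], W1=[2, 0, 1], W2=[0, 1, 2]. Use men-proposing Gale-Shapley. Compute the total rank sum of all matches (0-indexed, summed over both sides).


Step 1: Run Gale-Shapley (men propose, women hold best offer):
  M0 proposes to W1; she accepts
  M1 proposes to W1; rejected
  M1 proposes to W0; she accepts
  M2 proposes to W2; she accepts
Step 2: Final matching: W0-M1, W1-M0, W2-M2
Step 3: 0-indexed ranks (man's rank of his match, then woman's): 1 + 1 + 0 + 1 + 0 + 2
Step 4: Total rank sum = 5

5


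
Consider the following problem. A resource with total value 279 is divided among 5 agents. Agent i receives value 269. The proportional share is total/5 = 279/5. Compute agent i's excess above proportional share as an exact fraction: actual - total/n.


Step 1: Proportional share = 279/5
Step 2: Agent's actual allocation = 269
Step 3: Excess = 269 - 279/5 = 1066/5

1066/5


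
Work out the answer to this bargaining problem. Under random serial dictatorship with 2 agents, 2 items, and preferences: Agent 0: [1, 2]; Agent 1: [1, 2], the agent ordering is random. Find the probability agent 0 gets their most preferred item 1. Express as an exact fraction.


Step 1: Agent 0 wants item 1
Step 2: There are 2 possible orderings of agents
Step 3: In 1 orderings, agent 0 gets item 1
Step 4: Probability = 1/2

1/2


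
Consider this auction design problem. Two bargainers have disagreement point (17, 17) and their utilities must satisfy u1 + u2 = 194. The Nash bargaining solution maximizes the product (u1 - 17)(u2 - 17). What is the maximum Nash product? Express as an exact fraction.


Step 1: The Nash solution splits surplus symmetrically above the disagreement point
Step 2: u1 = (total + d1 - d2)/2 = (194 + 17 - 17)/2 = 97
Step 3: u2 = (total - d1 + d2)/2 = (194 - 17 + 17)/2 = 97
Step 4: Nash product = (97 - 17) * (97 - 17)
Step 5: = 80 * 80 = 6400

6400


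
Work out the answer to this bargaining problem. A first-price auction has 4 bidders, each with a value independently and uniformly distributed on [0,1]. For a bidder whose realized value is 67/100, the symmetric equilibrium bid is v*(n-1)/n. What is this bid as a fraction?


Step 1: The symmetric BNE bidding function is b(v) = v * (n-1) / n
Step 2: Substitute v = 67/100 and n = 4
Step 3: b = 67/100 * 3/4
Step 4: b = 201/400

201/400


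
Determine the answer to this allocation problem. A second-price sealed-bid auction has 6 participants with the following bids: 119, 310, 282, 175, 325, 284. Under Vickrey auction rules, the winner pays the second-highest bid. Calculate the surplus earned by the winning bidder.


Step 1: Sort bids in descending order: 325, 310, 284, 282, 175, 119
Step 2: The winning bid is the highest: 325
Step 3: The payment equals the second-highest bid: 310
Step 4: Surplus = winner's bid - payment = 325 - 310 = 15

15


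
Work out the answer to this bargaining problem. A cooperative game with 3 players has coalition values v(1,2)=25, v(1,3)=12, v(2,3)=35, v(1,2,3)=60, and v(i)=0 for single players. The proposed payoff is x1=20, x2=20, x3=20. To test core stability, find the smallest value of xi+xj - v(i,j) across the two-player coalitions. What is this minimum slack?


Step 1: Slack for coalition (1,2): x1+x2 - v12 = 40 - 25 = 15
Step 2: Slack for coalition (1,3): x1+x3 - v13 = 40 - 12 = 28
Step 3: Slack for coalition (2,3): x2+x3 - v23 = 40 - 35 = 5
Step 4: Minimum slack = min(15, 28, 5) = 5, attained by (2,3); no pair can gain by deviating, so the allocation is in the core

5


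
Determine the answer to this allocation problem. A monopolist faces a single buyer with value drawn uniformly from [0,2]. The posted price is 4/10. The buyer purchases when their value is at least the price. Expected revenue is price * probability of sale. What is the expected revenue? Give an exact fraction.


Step 1: Posted price r = 2/5, value support [0,2]
Step 2: P(v >= r) = (2 - 2/5)/2 = 4/5
Step 3: Expected revenue = r * P(v >= r) = 2/5 * 4/5
Step 4: Revenue = 8/25

8/25


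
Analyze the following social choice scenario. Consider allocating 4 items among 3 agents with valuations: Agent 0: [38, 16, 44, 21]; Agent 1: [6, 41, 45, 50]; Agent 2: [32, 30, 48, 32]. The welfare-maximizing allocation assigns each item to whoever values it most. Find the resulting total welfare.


Step 1: For each item, find the maximum value among all agents.
Step 2: Item 0 -> Agent 0 (value 38)
Step 3: Item 1 -> Agent 1 (value 41)
Step 4: Item 2 -> Agent 2 (value 48)
Step 5: Item 3 -> Agent 1 (value 50)
Step 6: Total welfare = 38 + 41 + 48 + 50 = 177

177


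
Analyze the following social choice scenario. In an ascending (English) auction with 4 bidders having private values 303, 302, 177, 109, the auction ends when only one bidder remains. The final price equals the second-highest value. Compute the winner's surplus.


Step 1: Identify the highest value: 303
Step 2: Identify the second-highest value: 302
Step 3: The final price = second-highest value = 302
Step 4: Surplus = 303 - 302 = 1

1


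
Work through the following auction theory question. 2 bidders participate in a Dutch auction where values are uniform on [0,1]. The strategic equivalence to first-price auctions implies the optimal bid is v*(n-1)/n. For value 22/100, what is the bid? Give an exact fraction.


Step 1: Dutch auctions are strategically equivalent to first-price auctions
Step 2: The equilibrium bid is b(v) = v*(n-1)/n
Step 3: b = 11/50 * 1/2
Step 4: b = 11/100

11/100


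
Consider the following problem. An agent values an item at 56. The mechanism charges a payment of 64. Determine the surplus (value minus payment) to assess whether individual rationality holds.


Step 1: Surplus = value - payment = 56 - 64 = -8
Step 2: IR is violated (surplus < 0)

-8


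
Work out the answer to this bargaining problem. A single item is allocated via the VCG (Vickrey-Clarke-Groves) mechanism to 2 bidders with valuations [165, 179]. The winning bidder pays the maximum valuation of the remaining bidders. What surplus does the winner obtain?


Step 1: The winner is the agent with the highest value: agent 1 with value 179
Step 2: Values of other agents: [165]
Step 3: VCG payment = max of others' values = 165
Step 4: Surplus = 179 - 165 = 14

14


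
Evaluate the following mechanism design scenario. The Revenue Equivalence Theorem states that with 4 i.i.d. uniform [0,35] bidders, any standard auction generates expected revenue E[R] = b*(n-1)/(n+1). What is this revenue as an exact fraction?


Step 1: By Revenue Equivalence, expected revenue = b*(n-1)/(n+1)
Step 2: Substituting n = 4, b = 35
Step 3: Revenue = 35*(4-1)/(4+1) = 35*3/5
Step 4: Revenue = 105/5 = 21

21


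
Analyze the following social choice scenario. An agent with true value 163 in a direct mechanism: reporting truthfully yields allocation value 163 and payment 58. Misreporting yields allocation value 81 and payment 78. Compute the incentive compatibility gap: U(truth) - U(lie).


Step 1: U(truth) = value - payment = 163 - 58 = 105
Step 2: U(lie) = allocation - payment = 81 - 78 = 3
Step 3: IC gap = 105 - 3 = 102

102


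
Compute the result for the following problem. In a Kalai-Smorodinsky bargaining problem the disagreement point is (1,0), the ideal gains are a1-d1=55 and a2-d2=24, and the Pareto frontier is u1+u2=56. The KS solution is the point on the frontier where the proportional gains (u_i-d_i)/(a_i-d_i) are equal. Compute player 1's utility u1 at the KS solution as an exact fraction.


Step 1: At the KS point, (u1-d1)/r1 = (u2-d2)/r2 = t and u1+u2 = 56
Step 2: u1 = d1 + r1*t and u2 = d2 + r2*t, so (d1 + r1*t) + (d2 + r2*t) = 56
Step 3: t = (56 - 1 - 0)/(55 + 24) = 55/79
Step 4: u1 = d1 + r1*t = 1 + 55 * 55/79 = 3104/79
Step 5: (Check: u2 = d2 + r2*t = 1320/79; u1+u2 = 3104/79 + 1320/79 = 56, on the frontier.)

3104/79


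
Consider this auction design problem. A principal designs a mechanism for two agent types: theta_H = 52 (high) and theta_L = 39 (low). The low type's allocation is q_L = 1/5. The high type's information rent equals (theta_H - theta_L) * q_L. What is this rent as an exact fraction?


Step 1: theta_H - theta_L = 52 - 39 = 13
Step 2: Information rent = (theta_H - theta_L) * q_L
Step 3: = 13 * 1/5
Step 4: = 13/5

13/5


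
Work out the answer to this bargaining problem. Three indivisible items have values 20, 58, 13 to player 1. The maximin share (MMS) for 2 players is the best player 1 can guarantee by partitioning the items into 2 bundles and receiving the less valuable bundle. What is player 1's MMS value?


Step 1: Item values = 20, 58, 13
Step 2: Enumerate all 2-bundle partitions and take the smaller bundle:
  Partition 1: {20} vs {58,13} -> bundles 20, 71; min = 20
  Partition 2: {58} vs {20,13} -> bundles 58, 33; min = 33
  Partition 3: {13} vs {20,58} -> bundles 13, 78; min = 13
Step 3: MMS = max(20, 33, 13) = 33

33


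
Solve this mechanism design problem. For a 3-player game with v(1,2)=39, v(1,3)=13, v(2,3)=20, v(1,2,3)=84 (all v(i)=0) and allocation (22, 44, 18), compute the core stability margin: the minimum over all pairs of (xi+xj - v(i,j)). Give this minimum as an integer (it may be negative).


Step 1: Slack for coalition (1,2): x1+x2 - v12 = 66 - 39 = 27
Step 2: Slack for coalition (1,3): x1+x3 - v13 = 40 - 13 = 27
Step 3: Slack for coalition (2,3): x2+x3 - v23 = 62 - 20 = 42
Step 4: Minimum slack = min(27, 27, 42) = 27, attained by (1,2) and (1,3); no pair can gain by deviating, so the allocation is in the core

27


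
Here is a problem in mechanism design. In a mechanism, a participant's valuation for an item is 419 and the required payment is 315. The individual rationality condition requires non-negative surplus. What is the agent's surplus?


Step 1: Surplus = value - payment = 419 - 315 = 104
Step 2: IR is satisfied (surplus >= 0)

104


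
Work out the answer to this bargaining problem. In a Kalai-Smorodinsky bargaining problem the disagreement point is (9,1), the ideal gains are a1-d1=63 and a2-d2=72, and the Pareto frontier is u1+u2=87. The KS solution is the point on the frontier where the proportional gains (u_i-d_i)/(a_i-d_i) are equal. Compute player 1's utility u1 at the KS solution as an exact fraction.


Step 1: At the KS point, (u1-d1)/r1 = (u2-d2)/r2 = t and u1+u2 = 87
Step 2: u1 = d1 + r1*t and u2 = d2 + r2*t, so (d1 + r1*t) + (d2 + r2*t) = 87
Step 3: t = (87 - 9 - 1)/(63 + 72) = 77/135
Step 4: u1 = d1 + r1*t = 9 + 63 * 77/135 = 674/15
Step 5: (Check: u2 = d2 + r2*t = 631/15; u1+u2 = 674/15 + 631/15 = 87, on the frontier.)

674/15


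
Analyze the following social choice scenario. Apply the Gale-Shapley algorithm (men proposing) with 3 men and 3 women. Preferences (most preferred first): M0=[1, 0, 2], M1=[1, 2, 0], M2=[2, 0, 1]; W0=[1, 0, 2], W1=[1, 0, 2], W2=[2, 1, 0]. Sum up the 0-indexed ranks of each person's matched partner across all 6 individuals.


Step 1: Run Gale-Shapley (men propose, women hold best offer):
  M0 proposes to W1; she accepts
  M1 proposes to W1; she switches from M0
  M2 proposes to W2; she accepts
  M0 proposes to W0; she accepts
Step 2: Final matching: W0-M0, W1-M1, W2-M2
Step 3: 0-indexed ranks (man's rank of his match, then woman's): 1 + 1 + 0 + 0 + 0 + 0
Step 4: Total rank sum = 2

2


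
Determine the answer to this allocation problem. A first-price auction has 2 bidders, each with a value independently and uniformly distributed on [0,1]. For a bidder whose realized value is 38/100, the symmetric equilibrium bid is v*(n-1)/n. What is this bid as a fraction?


Step 1: The symmetric BNE bidding function is b(v) = v * (n-1) / n
Step 2: Substitute v = 19/50 and n = 2
Step 3: b = 19/50 * 1/2
Step 4: b = 19/100

19/100


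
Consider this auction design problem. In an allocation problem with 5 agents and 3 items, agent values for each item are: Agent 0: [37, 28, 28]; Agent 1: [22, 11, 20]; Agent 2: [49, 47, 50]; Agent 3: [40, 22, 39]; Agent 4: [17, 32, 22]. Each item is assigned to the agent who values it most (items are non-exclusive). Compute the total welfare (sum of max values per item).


Step 1: For each item, find the maximum value among all agents.
Step 2: Item 0 -> Agent 2 (value 49)
Step 3: Item 1 -> Agent 2 (value 47)
Step 4: Item 2 -> Agent 2 (value 50)
Step 5: Total welfare = 49 + 47 + 50 = 146

146


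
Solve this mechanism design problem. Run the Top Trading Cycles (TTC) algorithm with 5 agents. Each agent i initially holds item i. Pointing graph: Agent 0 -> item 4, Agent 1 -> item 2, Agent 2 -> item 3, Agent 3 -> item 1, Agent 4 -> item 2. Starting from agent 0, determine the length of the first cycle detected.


Step 1: Trace the pointer graph from agent 0: 0 -> 4 -> 2 -> 3 -> 1 -> 2
Step 2: A cycle is detected when we revisit agent 2
Step 3: The cycle is: 2 -> 3 -> 1 -> 2
Step 4: Cycle length = 3

3


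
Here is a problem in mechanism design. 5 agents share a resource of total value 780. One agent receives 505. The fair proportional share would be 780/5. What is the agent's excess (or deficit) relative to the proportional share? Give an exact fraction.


Step 1: Proportional share = 780/5 = 156
Step 2: Agent's actual allocation = 505
Step 3: Excess = 505 - 156 = 349

349


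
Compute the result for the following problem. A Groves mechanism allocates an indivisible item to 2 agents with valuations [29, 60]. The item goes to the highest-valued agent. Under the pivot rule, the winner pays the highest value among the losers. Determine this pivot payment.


Step 1: The efficient winner is agent 1 with value 60
Step 2: Other agents' values: [29]
Step 3: Pivot payment = max(others) = 29
Step 4: The winner pays 29

29


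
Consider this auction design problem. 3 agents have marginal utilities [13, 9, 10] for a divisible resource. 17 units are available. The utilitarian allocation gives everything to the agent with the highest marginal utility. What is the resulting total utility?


Step 1: The marginal utilities are [13, 9, 10]
Step 2: The highest marginal utility is 13
Step 3: All 17 units go to that agent
Step 4: Total utility = 13 * 17 = 221

221


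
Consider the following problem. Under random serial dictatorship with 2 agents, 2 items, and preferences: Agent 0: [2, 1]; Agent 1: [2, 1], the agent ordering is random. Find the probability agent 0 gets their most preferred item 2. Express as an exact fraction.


Step 1: Agent 0 wants item 2
Step 2: There are 2 possible orderings of agents
Step 3: In 1 orderings, agent 0 gets item 2
Step 4: Probability = 1/2

1/2


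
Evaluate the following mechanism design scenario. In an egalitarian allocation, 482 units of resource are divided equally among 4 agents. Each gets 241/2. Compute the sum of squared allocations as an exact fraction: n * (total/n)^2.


Step 1: Each agent's share = 482/4 = 241/2
Step 2: Square of each share = (241/2)^2 = 58081/4
Step 3: Sum of squares = 4 * 58081/4 = 58081

58081


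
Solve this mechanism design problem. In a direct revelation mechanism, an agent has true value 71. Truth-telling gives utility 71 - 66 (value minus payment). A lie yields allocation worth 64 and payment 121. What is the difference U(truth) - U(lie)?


Step 1: U(truth) = value - payment = 71 - 66 = 5
Step 2: U(lie) = allocation - payment = 64 - 121 = -57
Step 3: IC gap = 5 - (-57) = 62

62


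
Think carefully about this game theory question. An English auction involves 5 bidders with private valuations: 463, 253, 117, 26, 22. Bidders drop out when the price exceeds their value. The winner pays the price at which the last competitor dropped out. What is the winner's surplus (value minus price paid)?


Step 1: Identify the highest value: 463
Step 2: Identify the second-highest value: 253
Step 3: The final price = second-highest value = 253
Step 4: Surplus = 463 - 253 = 210

210


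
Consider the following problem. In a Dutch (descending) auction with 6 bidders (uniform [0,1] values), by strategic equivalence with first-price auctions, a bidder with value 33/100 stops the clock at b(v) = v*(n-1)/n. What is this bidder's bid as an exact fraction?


Step 1: Dutch auctions are strategically equivalent to first-price auctions
Step 2: The equilibrium bid is b(v) = v*(n-1)/n
Step 3: b = 33/100 * 5/6
Step 4: b = 11/40

11/40


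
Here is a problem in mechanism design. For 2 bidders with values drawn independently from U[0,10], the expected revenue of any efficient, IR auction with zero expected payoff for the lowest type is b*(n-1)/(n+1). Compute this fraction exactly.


Step 1: By Revenue Equivalence, expected revenue = b*(n-1)/(n+1)
Step 2: Substituting n = 2, b = 10
Step 3: Revenue = 10*(2-1)/(2+1) = 10*1/3
Step 4: Revenue = 10/3

10/3


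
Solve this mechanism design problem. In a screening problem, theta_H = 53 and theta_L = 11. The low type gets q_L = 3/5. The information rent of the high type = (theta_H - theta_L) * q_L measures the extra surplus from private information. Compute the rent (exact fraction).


Step 1: theta_H - theta_L = 53 - 11 = 42
Step 2: Information rent = (theta_H - theta_L) * q_L
Step 3: = 42 * 3/5
Step 4: = 126/5

126/5


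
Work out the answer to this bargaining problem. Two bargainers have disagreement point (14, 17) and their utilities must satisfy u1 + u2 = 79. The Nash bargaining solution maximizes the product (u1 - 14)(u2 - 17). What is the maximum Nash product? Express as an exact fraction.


Step 1: The Nash solution splits surplus symmetrically above the disagreement point
Step 2: u1 = (total + d1 - d2)/2 = (79 + 14 - 17)/2 = 38
Step 3: u2 = (total - d1 + d2)/2 = (79 - 14 + 17)/2 = 41
Step 4: Nash product = (38 - 14) * (41 - 17)
Step 5: = 24 * 24 = 576

576


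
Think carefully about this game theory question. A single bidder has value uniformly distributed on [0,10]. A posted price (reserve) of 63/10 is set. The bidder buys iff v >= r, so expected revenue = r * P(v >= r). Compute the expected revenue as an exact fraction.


Step 1: Posted price r = 63/10, value support [0,10]
Step 2: P(v >= r) = (10 - 63/10)/10 = 37/100
Step 3: Expected revenue = r * P(v >= r) = 63/10 * 37/100
Step 4: Revenue = 2331/1000

2331/1000


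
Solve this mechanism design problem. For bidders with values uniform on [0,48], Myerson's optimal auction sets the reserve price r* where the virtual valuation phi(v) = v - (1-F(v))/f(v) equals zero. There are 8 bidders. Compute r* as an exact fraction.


Step 1: For U[0,48], F(v) = v/48 and f(v) = 1/48
Step 2: phi(v) = v - (1 - v/48)/(1/48) = v - (48 - v) = 2v - 48
Step 3: Set phi(r*) = 0: 2r* - 48 = 0
Step 4: r* = 48/2 = 24 (the number of bidders n = 8 does not enter)

24


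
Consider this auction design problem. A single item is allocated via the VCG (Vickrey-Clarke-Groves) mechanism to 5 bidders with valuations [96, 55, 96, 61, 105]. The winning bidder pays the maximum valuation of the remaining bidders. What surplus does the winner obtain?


Step 1: The winner is the agent with the highest value: agent 4 with value 105
Step 2: Values of other agents: [96, 55, 96, 61]
Step 3: VCG payment = max of others' values = 96
Step 4: Surplus = 105 - 96 = 9

9


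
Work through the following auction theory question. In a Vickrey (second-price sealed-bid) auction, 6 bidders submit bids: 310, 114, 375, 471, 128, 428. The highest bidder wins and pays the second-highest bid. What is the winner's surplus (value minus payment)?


Step 1: Sort bids in descending order: 471, 428, 375, 310, 128, 114
Step 2: The winning bid is the highest: 471
Step 3: The payment equals the second-highest bid: 428
Step 4: Surplus = winner's bid - payment = 471 - 428 = 43

43


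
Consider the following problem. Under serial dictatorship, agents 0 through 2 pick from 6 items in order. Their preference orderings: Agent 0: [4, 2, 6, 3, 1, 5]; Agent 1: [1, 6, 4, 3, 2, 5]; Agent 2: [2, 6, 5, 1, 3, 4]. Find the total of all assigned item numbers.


Step 1: Agent 0 picks item 4
Step 2: Agent 1 picks item 1
Step 3: Agent 2 picks item 2
Step 4: Sum = 4 + 1 + 2 = 7

7


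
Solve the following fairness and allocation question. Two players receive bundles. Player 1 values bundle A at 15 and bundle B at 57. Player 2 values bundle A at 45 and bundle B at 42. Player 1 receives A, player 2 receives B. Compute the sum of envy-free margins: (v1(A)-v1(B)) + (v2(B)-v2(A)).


Step 1: Player 1's margin = v1(A) - v1(B) = 15 - 57 = -42
Step 2: Player 2's margin = v2(B) - v2(A) = 42 - 45 = -3
Step 3: Total margin = -42 + -3 = -45

-45


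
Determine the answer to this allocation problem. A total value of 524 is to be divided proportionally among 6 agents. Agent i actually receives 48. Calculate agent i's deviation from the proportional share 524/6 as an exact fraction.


Step 1: Proportional share = 524/6 = 262/3
Step 2: Agent's actual allocation = 48
Step 3: Excess = 48 - 262/3 = -118/3

-118/3


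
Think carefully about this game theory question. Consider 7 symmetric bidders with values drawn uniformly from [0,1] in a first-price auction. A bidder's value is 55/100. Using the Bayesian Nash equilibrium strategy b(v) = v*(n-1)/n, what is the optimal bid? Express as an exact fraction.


Step 1: The symmetric BNE bidding function is b(v) = v * (n-1) / n
Step 2: Substitute v = 11/20 and n = 7
Step 3: b = 11/20 * 6/7
Step 4: b = 33/70

33/70


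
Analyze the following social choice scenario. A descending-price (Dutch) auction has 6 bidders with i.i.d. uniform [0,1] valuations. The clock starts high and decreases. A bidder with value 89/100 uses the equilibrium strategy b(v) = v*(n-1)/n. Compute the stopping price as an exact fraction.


Step 1: Dutch auctions are strategically equivalent to first-price auctions
Step 2: The equilibrium bid is b(v) = v*(n-1)/n
Step 3: b = 89/100 * 5/6
Step 4: b = 89/120

89/120


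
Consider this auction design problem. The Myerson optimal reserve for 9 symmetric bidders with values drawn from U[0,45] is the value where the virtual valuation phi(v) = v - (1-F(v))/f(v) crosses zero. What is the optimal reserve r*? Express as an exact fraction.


Step 1: For U[0,45], F(v) = v/45 and f(v) = 1/45
Step 2: phi(v) = v - (1 - v/45)/(1/45) = v - (45 - v) = 2v - 45
Step 3: Set phi(r*) = 0: 2r* - 45 = 0
Step 4: r* = 45/2 (the number of bidders n = 9 does not enter)

45/2


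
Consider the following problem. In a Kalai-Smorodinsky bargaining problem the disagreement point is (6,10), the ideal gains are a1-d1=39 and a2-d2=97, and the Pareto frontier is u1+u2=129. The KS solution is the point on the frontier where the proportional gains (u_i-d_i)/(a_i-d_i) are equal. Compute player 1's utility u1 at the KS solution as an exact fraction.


Step 1: At the KS point, (u1-d1)/r1 = (u2-d2)/r2 = t and u1+u2 = 129
Step 2: u1 = d1 + r1*t and u2 = d2 + r2*t, so (d1 + r1*t) + (d2 + r2*t) = 129
Step 3: t = (129 - 6 - 10)/(39 + 97) = 113/136
Step 4: u1 = d1 + r1*t = 6 + 39 * 113/136 = 5223/136
Step 5: (Check: u2 = d2 + r2*t = 12321/136; u1+u2 = 5223/136 + 12321/136 = 129, on the frontier.)

5223/136


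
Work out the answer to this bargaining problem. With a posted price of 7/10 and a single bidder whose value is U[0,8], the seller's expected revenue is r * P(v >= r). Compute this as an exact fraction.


Step 1: Posted price r = 7/10, value support [0,8]
Step 2: P(v >= r) = (8 - 7/10)/8 = 73/80
Step 3: Expected revenue = r * P(v >= r) = 7/10 * 73/80
Step 4: Revenue = 511/800

511/800


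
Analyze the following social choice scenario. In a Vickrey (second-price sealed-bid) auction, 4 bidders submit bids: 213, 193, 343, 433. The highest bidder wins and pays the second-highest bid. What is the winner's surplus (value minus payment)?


Step 1: Sort bids in descending order: 433, 343, 213, 193
Step 2: The winning bid is the highest: 433
Step 3: The payment equals the second-highest bid: 343
Step 4: Surplus = winner's bid - payment = 433 - 343 = 90

90


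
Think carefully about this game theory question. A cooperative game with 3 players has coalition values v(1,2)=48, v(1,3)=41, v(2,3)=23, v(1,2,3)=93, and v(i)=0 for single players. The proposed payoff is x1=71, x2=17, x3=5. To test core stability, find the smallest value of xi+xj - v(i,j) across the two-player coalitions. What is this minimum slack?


Step 1: Slack for coalition (1,2): x1+x2 - v12 = 88 - 48 = 40
Step 2: Slack for coalition (1,3): x1+x3 - v13 = 76 - 41 = 35
Step 3: Slack for coalition (2,3): x2+x3 - v23 = 22 - 23 = -1
Step 4: Minimum slack = min(40, 35, -1) = -1, attained by (2,3); coalition (2,3) can block (slack < 0), so the allocation is not in the core

-1


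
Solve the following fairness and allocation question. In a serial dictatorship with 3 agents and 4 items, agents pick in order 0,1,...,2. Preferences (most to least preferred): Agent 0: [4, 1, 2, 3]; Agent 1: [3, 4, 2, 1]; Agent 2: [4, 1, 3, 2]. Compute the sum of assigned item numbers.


Step 1: Agent 0 picks item 4
Step 2: Agent 1 picks item 3
Step 3: Agent 2 picks item 1
Step 4: Sum = 4 + 3 + 1 = 8

8


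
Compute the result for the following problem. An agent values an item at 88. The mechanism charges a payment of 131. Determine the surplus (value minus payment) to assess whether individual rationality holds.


Step 1: Surplus = value - payment = 88 - 131 = -43
Step 2: IR is violated (surplus < 0)

-43


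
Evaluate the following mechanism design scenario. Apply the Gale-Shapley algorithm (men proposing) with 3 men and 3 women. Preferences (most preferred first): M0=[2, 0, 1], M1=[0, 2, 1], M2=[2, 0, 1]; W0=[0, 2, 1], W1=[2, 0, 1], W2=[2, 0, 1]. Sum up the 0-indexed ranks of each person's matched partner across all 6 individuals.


Step 1: Run Gale-Shapley (men propose, women hold best offer):
  M0 proposes to W2; she accepts
  M1 proposes to W0; she accepts
  M2 proposes to W2; she switches from M0
  M0 proposes to W0; she switches from M1
  M1 proposes to W2; rejected
  M1 proposes to W1; she accepts
Step 2: Final matching: W0-M0, W1-M1, W2-M2
Step 3: 0-indexed ranks (man's rank of his match, then woman's): 1 + 0 + 2 + 2 + 0 + 0
Step 4: Total rank sum = 5

5


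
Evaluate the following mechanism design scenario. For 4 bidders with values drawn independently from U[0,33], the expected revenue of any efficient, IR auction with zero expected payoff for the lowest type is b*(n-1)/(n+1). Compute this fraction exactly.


Step 1: By Revenue Equivalence, expected revenue = b*(n-1)/(n+1)
Step 2: Substituting n = 4, b = 33
Step 3: Revenue = 33*(4-1)/(4+1) = 33*3/5
Step 4: Revenue = 99/5

99/5


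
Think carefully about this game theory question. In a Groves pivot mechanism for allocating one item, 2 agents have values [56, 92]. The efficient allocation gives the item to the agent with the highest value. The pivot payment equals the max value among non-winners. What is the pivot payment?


Step 1: The efficient winner is agent 1 with value 92
Step 2: Other agents' values: [56]
Step 3: Pivot payment = max(others) = 56
Step 4: The winner pays 56

56
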